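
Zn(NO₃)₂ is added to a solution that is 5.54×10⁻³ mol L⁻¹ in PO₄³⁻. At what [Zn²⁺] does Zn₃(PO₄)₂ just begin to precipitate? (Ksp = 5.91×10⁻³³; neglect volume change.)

5.77×10⁻¹⁰ M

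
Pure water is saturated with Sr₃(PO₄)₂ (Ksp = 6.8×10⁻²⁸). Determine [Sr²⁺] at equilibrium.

4.3×10⁻⁶ M

Sr₃(PO₄)₂(s) ⇌ 3 Sr²⁺(aq) + 2 PO₄³⁻(aq)
Call the molar solubility s, so that [Sr²⁺] = 3s and [PO₄³⁻] = 2s.
Ksp = [Sr²⁺]^3[PO₄³⁻]^2 = (3s)^3 · (2s)^2 = 108s^5 = 6.8×10⁻²⁸
s = 1.4×10⁻⁶ M
[Sr²⁺] = 3s = 4.3×10⁻⁶ M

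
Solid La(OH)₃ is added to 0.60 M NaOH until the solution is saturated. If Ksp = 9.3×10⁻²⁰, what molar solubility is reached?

La(OH)₃(s) ⇌ La³⁺(aq) + 3 OH⁻(aq)
The solution already contains OH⁻ at 0.60 M. Let s be the molar solubility of La(OH)₃.
[OH⁻] ≈ 0.60 M (common ion dominates); [La³⁺] = s.
Ksp = [La³⁺][OH⁻]^3 = s(0.60)^3
s = 9.3×10⁻²⁰ / (0.60)^3 = 4.3×10⁻¹⁹
s = 4.3×10⁻¹⁹ M

4.3×10⁻¹⁹ M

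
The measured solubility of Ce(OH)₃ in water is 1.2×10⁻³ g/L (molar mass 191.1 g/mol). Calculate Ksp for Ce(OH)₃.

Convert to molarity: s = 1.2×10⁻³ / 191.1 = 6.279×10⁻⁶ mol/L
Ce(OH)₃(s) ⇌ Ce³⁺(aq) + 3 OH⁻(aq)
If s mol/L of Ce(OH)₃ dissolves, [Ce³⁺] = s and [OH⁻] = 3s.
Ksp = [Ce³⁺][OH⁻]^3 = s · (3s)^3 = 27s^4
Ksp = 27 × (6.279×10⁻⁶)^4 = 4.2×10⁻²⁰

Ksp = 4.2×10⁻²⁰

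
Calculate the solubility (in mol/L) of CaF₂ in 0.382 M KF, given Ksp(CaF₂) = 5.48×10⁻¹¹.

3.76×10⁻¹⁰ M

CaF₂(s) ⇌ Ca²⁺(aq) + 2 F⁻(aq)
The solution already contains F⁻ at 0.382 M. Let s be the molar solubility of CaF₂.
[F⁻] ≈ 0.382 M (common ion dominates); [Ca²⁺] = s.
Ksp = [Ca²⁺][F⁻]^2 = s(0.382)^2
s = 5.48×10⁻¹¹ / (0.382)^2 = 3.76×10⁻¹⁰
s = 3.76×10⁻¹⁰ M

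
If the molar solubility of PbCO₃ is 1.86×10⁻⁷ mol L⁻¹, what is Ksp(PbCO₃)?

Ksp = 3.46×10⁻¹⁴

PbCO₃(s) ⇌ Pb²⁺(aq) + CO₃²⁻(aq)
With molar solubility s: [Pb²⁺] = s, [CO₃²⁻] = s.
Ksp = [Pb²⁺][CO₃²⁻] = s · s = s^2
Ksp = (1.86×10⁻⁷)^2 = 3.46×10⁻¹⁴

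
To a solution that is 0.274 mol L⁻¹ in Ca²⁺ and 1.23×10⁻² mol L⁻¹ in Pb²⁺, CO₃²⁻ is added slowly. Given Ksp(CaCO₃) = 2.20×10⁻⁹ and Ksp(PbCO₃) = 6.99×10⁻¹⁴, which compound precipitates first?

PbCO₃

Precipitation of each salt begins when its ion product equals Ksp.
For CaCO₃: [CO₃²⁻] = (Ksp/[Ca²⁺]) = 8.03×10⁻⁹ mol L⁻¹
For PbCO₃: [CO₃²⁻] = (Ksp/[Pb²⁺]) = 5.68×10⁻¹² mol L⁻¹
The smaller threshold [CO₃²⁻] is reached first, so PbCO₃ precipitates first.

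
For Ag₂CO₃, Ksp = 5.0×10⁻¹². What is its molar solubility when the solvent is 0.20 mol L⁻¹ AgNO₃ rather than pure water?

1.3×10⁻¹⁰ M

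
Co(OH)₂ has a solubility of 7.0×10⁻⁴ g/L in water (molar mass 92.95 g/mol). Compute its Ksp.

s = (7.0×10⁻⁴ g L⁻¹)/(92.95 g mol⁻¹) = 7.531×10⁻⁶ M
Co(OH)₂(s) ⇌ Co²⁺(aq) + 2 OH⁻(aq)
Call the molar solubility s, so that [Co²⁺] = s and [OH⁻] = 2s.
Ksp = [Co²⁺][OH⁻]^2 = s · (2s)^2 = 4s^3
Ksp = 4 × (7.531×10⁻⁶)^3 = 1.7×10⁻¹⁵

Ksp = 1.7×10⁻¹⁵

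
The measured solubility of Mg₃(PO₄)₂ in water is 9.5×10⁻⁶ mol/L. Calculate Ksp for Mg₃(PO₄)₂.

Ksp = 8.4×10⁻²⁴

Mg₃(PO₄)₂(s) ⇌ 3 Mg²⁺(aq) + 2 PO₄³⁻(aq)
Let s be the molar solubility. Then [Mg²⁺] = 3s and [PO₄³⁻] = 2s.
Ksp = [Mg²⁺]^3[PO₄³⁻]^2 = (3s)^3 · (2s)^2 = 108s^5
Ksp = 108 × (9.5×10⁻⁶)^5 = 8.4×10⁻²⁴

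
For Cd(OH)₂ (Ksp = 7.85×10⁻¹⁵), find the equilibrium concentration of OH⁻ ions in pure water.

2.50×10⁻⁵ M

Cd(OH)₂(s) ⇌ Cd²⁺(aq) + 2 OH⁻(aq)
Call the molar solubility s, so that [Cd²⁺] = s and [OH⁻] = 2s.
Ksp = [Cd²⁺][OH⁻]^2 = s · (2s)^2 = 4s^3 = 7.85×10⁻¹⁵
s = 1.25×10⁻⁵ M
[OH⁻] = 2s = 2.50×10⁻⁵ M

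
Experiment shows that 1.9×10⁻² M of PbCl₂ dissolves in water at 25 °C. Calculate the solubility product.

PbCl₂(s) ⇌ Pb²⁺(aq) + 2 Cl⁻(aq)
For each mole of PbCl₂ that dissolves per liter, [Pb²⁺] = s and [Cl⁻] = 2s; let s denote this solubility.
Ksp = [Pb²⁺][Cl⁻]^2 = s · (2s)^2 = 4s^3
Ksp = 4 × (1.9×10⁻²)^3 = 2.7×10⁻⁵

Ksp = 2.7×10⁻⁵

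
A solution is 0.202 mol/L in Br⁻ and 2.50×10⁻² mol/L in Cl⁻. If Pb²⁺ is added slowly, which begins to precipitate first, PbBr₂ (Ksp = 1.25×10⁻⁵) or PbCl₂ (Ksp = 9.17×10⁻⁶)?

A salt starts to precipitate once the ion product Q reaches its Ksp.
For PbBr₂: [Pb²⁺] = (Ksp/[Br⁻]^2) = 3.06×10⁻⁴ mol/L
For PbCl₂: [Pb²⁺] = (Ksp/[Cl⁻]^2) = 1.47×10⁻² mol/L
Since PbBr₂ needs less Pb²⁺ to reach saturation, it precipitates first.

PbBr₂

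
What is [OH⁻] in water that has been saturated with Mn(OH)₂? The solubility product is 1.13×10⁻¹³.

6.09×10⁻⁵ M

Mn(OH)₂(s) ⇌ Mn²⁺(aq) + 2 OH⁻(aq)
With molar solubility s: [Mn²⁺] = s, [OH⁻] = 2s.
Ksp = [Mn²⁺][OH⁻]^2 = s · (2s)^2 = 4s^3 = 1.13×10⁻¹³
s = 3.05×10⁻⁵ mol/L
[OH⁻] = 2s = 6.09×10⁻⁵ mol/L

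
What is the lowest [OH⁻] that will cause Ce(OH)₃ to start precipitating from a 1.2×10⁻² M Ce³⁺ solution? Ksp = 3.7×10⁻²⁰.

Each salt precipitates once Q = Ksp for that salt.
Ce(OH)₃(s) ⇌ Ce³⁺(aq) + 3 OH⁻(aq)
Ksp = [Ce³⁺][OH⁻]^3 = [OH⁻]^3(1.2×10⁻²)
[OH⁻]^3 = 3.7×10⁻²⁰ / (1.2×10⁻²) = 3.1×10⁻¹⁸
[OH⁻] = 1.5×10⁻⁶ M

1.5×10⁻⁶ M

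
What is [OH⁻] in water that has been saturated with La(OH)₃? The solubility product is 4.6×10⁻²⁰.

1.9×10⁻⁵ M

La(OH)₃(s) ⇌ La³⁺(aq) + 3 OH⁻(aq)
Call the molar solubility s, so that [La³⁺] = s and [OH⁻] = 3s.
Ksp = [La³⁺][OH⁻]^3 = s · (3s)^3 = 27s^4 = 4.6×10⁻²⁰
s = 6.4×10⁻⁶ mol L⁻¹
[OH⁻] = 3s = 1.9×10⁻⁵ mol L⁻¹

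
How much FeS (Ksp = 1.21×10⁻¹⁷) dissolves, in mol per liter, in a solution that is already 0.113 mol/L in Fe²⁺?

1.07×10⁻¹⁶ M

FeS(s) ⇌ Fe²⁺(aq) + S²⁻(aq)
The solution already contains Fe²⁺ at 0.113 mol/L. Let s be the molar solubility of FeS.
[Fe²⁺] ≈ 0.113 mol/L (common ion dominates); [S²⁻] = s.
Ksp = [Fe²⁺][S²⁻] = (0.113)s
s = 1.21×10⁻¹⁷ / (0.113) = 1.07×10⁻¹⁶
s = 1.07×10⁻¹⁶ mol/L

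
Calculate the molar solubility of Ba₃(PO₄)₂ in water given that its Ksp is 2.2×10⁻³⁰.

Ba₃(PO₄)₂(s) ⇌ 3 Ba²⁺(aq) + 2 PO₄³⁻(aq)
Call the molar solubility s, so that [Ba²⁺] = 3s and [PO₄³⁻] = 2s.
Ksp = [Ba²⁺]^3[PO₄³⁻]^2 = (3s)^3 · (2s)^2 = 108s^5
108s^5 = 2.2×10⁻³⁰  ⇒  s^5 = 2.0×10⁻³²
s = 4.6×10⁻⁷ mol/L

4.6×10⁻⁷ M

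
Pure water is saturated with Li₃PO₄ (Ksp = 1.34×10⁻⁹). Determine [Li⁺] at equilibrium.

7.96×10⁻³ M

Li₃PO₄(s) ⇌ 3 Li⁺(aq) + PO₄³⁻(aq)
If s mol/L of Li₃PO₄ dissolves, [Li⁺] = 3s and [PO₄³⁻] = s.
Ksp = [Li⁺]^3[PO₄³⁻] = (3s)^3 · s = 27s^4 = 1.34×10⁻⁹
s = 2.65×10⁻³ mol L⁻¹
[Li⁺] = 3s = 7.96×10⁻³ mol L⁻¹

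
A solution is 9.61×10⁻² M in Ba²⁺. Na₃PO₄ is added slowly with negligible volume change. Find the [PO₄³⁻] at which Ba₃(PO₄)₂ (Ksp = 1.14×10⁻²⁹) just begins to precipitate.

A salt starts to precipitate once the ion product Q reaches its Ksp.
Ba₃(PO₄)₂(s) ⇌ 3 Ba²⁺(aq) + 2 PO₄³⁻(aq)
Ksp = [Ba²⁺]^3[PO₄³⁻]^2 = [PO₄³⁻]^2(9.61×10⁻²)^3
[PO₄³⁻]^2 = 1.14×10⁻²⁹ / (9.61×10⁻²)^3 = 1.28×10⁻²⁶
[PO₄³⁻] = 1.13×10⁻¹³ M

1.13×10⁻¹³ M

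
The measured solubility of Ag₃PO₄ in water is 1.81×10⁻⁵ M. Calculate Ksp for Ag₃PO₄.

Ksp = 2.90×10⁻¹⁸

Ag₃PO₄(s) ⇌ 3 Ag⁺(aq) + PO₄³⁻(aq)
Let s be the molar solubility. Then [Ag⁺] = 3s and [PO₄³⁻] = s.
Ksp = [Ag⁺]^3[PO₄³⁻] = (3s)^3 · s = 27s^4
Ksp = 27 × (1.81×10⁻⁵)^4 = 2.90×10⁻¹⁸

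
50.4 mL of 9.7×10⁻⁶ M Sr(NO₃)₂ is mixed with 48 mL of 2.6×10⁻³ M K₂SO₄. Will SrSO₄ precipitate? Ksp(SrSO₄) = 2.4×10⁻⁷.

The combined volume is 98.4 mL.
[Sr²⁺] = (9.7×10⁻⁶)(50.4)/98.4 = 5.0×10⁻⁶ M
[SO₄²⁻] = (2.6×10⁻³)(48)/98.4 = 1.3×10⁻³ M
Q = [Sr²⁺][SO₄²⁻] = 6.3×10⁻⁹
Since Q (6.3×10⁻⁹) is less than Ksp (2.4×10⁻⁷), no SrSO₄ precipitates.

No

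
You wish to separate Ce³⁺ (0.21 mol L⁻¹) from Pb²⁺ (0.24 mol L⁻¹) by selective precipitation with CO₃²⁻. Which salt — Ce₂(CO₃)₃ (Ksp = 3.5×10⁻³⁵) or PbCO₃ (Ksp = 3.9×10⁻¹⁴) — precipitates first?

Precipitation of each salt begins when its ion product equals Ksp.
For Ce₂(CO₃)₃: [CO₃²⁻] = (Ksp/[Ce³⁺]^2)^(1/3) = 9.3×10⁻¹² mol L⁻¹
For PbCO₃: [CO₃²⁻] = (Ksp/[Pb²⁺]) = 1.6×10⁻¹³ mol L⁻¹
The smaller threshold [CO₃²⁻] is reached first, so PbCO₃ precipitates first.

PbCO₃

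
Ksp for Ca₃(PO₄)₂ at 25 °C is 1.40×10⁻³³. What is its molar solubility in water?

1.05×10⁻⁷ M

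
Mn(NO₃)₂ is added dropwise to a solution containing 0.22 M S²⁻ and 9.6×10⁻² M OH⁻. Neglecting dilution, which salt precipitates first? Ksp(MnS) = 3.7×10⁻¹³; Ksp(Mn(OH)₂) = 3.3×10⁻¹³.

The threshold for precipitation is Q = Ksp.
For MnS: [Mn²⁺] = (Ksp/[S²⁻]) = 1.7×10⁻¹² M
For Mn(OH)₂: [Mn²⁺] = (Ksp/[OH⁻]^2) = 3.6×10⁻¹¹ M
MnS requires the lower [Mn²⁺], so it precipitates first.

MnS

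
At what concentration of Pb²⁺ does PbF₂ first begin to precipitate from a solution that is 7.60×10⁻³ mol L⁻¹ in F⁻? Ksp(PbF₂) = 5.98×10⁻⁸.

Each salt precipitates once Q = Ksp for that salt.
PbF₂(s) ⇌ Pb²⁺(aq) + 2 F⁻(aq)
Ksp = [Pb²⁺][F⁻]^2 = [Pb²⁺](7.60×10⁻³)^2
[Pb²⁺] = 5.98×10⁻⁸ / (7.60×10⁻³)^2 = 1.04×10⁻³
[Pb²⁺] = 1.04×10⁻³ mol L⁻¹

1.04×10⁻³ M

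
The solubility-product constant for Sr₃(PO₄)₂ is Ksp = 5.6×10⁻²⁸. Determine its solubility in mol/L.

1.4×10⁻⁶ M

Sr₃(PO₄)₂(s) ⇌ 3 Sr²⁺(aq) + 2 PO₄³⁻(aq)
Call the molar solubility s, so that [Sr²⁺] = 3s and [PO₄³⁻] = 2s.
Ksp = [Sr²⁺]^3[PO₄³⁻]^2 = (3s)^3 · (2s)^2 = 108s^5
108s^5 = 5.6×10⁻²⁸  ⇒  s^5 = 5.2×10⁻³⁰
s = 1.4×10⁻⁶ mol L⁻¹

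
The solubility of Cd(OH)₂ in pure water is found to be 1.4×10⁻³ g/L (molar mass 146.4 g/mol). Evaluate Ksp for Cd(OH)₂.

Convert to molarity: s = 1.4×10⁻³ / 146.4 = 9.563×10⁻⁶ mol/L
Cd(OH)₂(s) ⇌ Cd²⁺(aq) + 2 OH⁻(aq)
Let s be the molar solubility. Then [Cd²⁺] = s and [OH⁻] = 2s.
Ksp = [Cd²⁺][OH⁻]^2 = s · (2s)^2 = 4s^3
Ksp = 4 × (9.563×10⁻⁶)^3 = 3.5×10⁻¹⁵

Ksp = 3.5×10⁻¹⁵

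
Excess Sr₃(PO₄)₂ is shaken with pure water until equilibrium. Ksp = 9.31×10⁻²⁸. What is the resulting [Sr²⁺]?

4.62×10⁻⁶ M

Sr₃(PO₄)₂(s) ⇌ 3 Sr²⁺(aq) + 2 PO₄³⁻(aq)
With molar solubility s: [Sr²⁺] = 3s, [PO₄³⁻] = 2s.
Ksp = [Sr²⁺]^3[PO₄³⁻]^2 = (3s)^3 · (2s)^2 = 108s^5 = 9.31×10⁻²⁸
s = 1.54×10⁻⁶ mol/L
[Sr²⁺] = 3s = 4.62×10⁻⁶ mol/L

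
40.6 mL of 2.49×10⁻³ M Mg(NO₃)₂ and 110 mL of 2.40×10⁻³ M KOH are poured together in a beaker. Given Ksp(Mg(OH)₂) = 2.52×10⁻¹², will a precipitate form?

Total volume after mixing = 40.6 + 110 = 150.6 mL.
[Mg²⁺] = (2.49×10⁻³)(40.6)/150.6 = 6.71×10⁻⁴ M
[OH⁻] = (2.40×10⁻³)(110)/150.6 = 1.75×10⁻³ M
Q = [Mg²⁺][OH⁻]^2 = 2.06×10⁻⁹
Since Q (2.06×10⁻⁹) exceeds Ksp (2.52×10⁻¹²), Mg(OH)₂ will precipitate.

Yes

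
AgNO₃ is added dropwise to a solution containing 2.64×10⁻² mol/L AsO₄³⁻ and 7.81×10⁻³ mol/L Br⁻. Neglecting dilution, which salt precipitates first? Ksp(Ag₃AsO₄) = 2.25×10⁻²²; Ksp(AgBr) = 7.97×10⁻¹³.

The threshold for precipitation is Q = Ksp.
For Ag₃AsO₄: [Ag⁺] = (Ksp/[AsO₄³⁻])^(1/3) = 2.04×10⁻⁷ mol/L
For AgBr: [Ag⁺] = (Ksp/[Br⁻]) = 1.02×10⁻¹⁰ mol/L
The smaller threshold [Ag⁺] is reached first, so AgBr precipitates first.

AgBr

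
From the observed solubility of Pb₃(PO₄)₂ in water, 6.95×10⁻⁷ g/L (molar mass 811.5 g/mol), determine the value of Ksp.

Convert to molarity: s = 6.95×10⁻⁷ / 811.5 = 8.5644×10⁻¹⁰ mol/L
Pb₃(PO₄)₂(s) ⇌ 3 Pb²⁺(aq) + 2 PO₄³⁻(aq)
For each mole of Pb₃(PO₄)₂ that dissolves per liter, [Pb²⁺] = 3s and [PO₄³⁻] = 2s; let s denote this solubility.
Ksp = [Pb²⁺]^3[PO₄³⁻]^2 = (3s)^3 · (2s)^2 = 108s^5
Ksp = 108 × (8.5644×10⁻¹⁰)^5 = 4.98×10⁻⁴⁴

Ksp = 4.98×10⁻⁴⁴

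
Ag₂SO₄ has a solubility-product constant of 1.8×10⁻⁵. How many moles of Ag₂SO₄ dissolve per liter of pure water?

Ag₂SO₄(s) ⇌ 2 Ag⁺(aq) + SO₄²⁻(aq)
Call the molar solubility s, so that [Ag⁺] = 2s and [SO₄²⁻] = s.
Ksp = [Ag⁺]^2[SO₄²⁻] = (2s)^2 · s = 4s^3
4s^3 = 1.8×10⁻⁵  ⇒  s^3 = 4.5×10⁻⁶
s = (4.5×10⁻⁶)^(1/3) = 1.7×10⁻² mol L⁻¹

1.7×10⁻² M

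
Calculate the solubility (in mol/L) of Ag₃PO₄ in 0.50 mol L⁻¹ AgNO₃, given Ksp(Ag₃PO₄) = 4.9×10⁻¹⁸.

3.9×10⁻¹⁷ M

Ag₃PO₄(s) ⇌ 3 Ag⁺(aq) + PO₄³⁻(aq)
With Ag⁺ already at 0.50 mol L⁻¹ and s small, take [Ag⁺] ≈ 0.50 mol L⁻¹ and [PO₄³⁻] = s.
Ksp = [Ag⁺]^3[PO₄³⁻] = (0.50)^3s
s = 4.9×10⁻¹⁸ / (0.50)^3 = 3.9×10⁻¹⁷
s = 3.9×10⁻¹⁷ mol L⁻¹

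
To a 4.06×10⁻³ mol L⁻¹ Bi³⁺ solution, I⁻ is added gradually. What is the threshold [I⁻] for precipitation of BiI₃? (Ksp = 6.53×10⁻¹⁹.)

5.44×10⁻⁶ M

Precipitation begins when Q = Ksp.
BiI₃(s) ⇌ Bi³⁺(aq) + 3 I⁻(aq)
Ksp = [Bi³⁺][I⁻]^3 = [I⁻]^3(4.06×10⁻³)
[I⁻]^3 = 6.53×10⁻¹⁹ / (4.06×10⁻³) = 1.61×10⁻¹⁶
[I⁻] = 5.44×10⁻⁶ mol L⁻¹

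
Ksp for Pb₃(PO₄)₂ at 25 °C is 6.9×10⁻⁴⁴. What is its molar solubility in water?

Pb₃(PO₄)₂(s) ⇌ 3 Pb²⁺(aq) + 2 PO₄³⁻(aq)
Call the molar solubility s, so that [Pb²⁺] = 3s and [PO₄³⁻] = 2s.
Ksp = [Pb²⁺]^3[PO₄³⁻]^2 = (3s)^3 · (2s)^2 = 108s^5
108s^5 = 6.9×10⁻⁴⁴  ⇒  s^5 = 6.4×10⁻⁴⁶
Taking the 5th root, s = 9.1×10⁻¹⁰ M.

9.1×10⁻¹⁰ M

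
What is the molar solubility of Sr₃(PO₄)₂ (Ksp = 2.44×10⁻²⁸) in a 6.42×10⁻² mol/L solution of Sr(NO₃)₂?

4.80×10⁻¹³ M

Sr₃(PO₄)₂(s) ⇌ 3 Sr²⁺(aq) + 2 PO₄³⁻(aq)
The solution already contains Sr²⁺ at 6.42×10⁻² mol/L. Let s be the molar solubility of Sr₃(PO₄)₂.
[Sr²⁺] ≈ 6.42×10⁻² mol/L (common ion dominates); [PO₄³⁻] = 2s.
Ksp = [Sr²⁺]^3[PO₄³⁻]^2 = (6.42×10⁻²)^3(2s)^2
(2s)^2 = 2.44×10⁻²⁸ / (6.42×10⁻²)^3 = 9.22×10⁻²⁵
s = 4.80×10⁻¹³ mol/L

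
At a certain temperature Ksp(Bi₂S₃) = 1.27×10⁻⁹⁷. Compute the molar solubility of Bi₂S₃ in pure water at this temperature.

Bi₂S₃(s) ⇌ 2 Bi³⁺(aq) + 3 S²⁻(aq)
Call the molar solubility s, so that [Bi³⁺] = 2s and [S²⁻] = 3s.
Ksp = [Bi³⁺]^2[S²⁻]^3 = (2s)^2 · (3s)^3 = 108s^5
108s^5 = 1.27×10⁻⁹⁷  ⇒  s^5 = 1.18×10⁻⁹⁹
s = 1.64×10⁻²⁰ mol/L

1.64×10⁻²⁰ M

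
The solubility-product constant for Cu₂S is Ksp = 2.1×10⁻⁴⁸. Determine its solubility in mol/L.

8.1×10⁻¹⁷ M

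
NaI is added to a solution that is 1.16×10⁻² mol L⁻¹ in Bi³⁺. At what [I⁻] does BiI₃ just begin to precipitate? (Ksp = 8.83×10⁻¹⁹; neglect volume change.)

4.24×10⁻⁶ M

Each salt precipitates once Q = Ksp for that salt.
BiI₃(s) ⇌ Bi³⁺(aq) + 3 I⁻(aq)
Ksp = [Bi³⁺][I⁻]^3 = [I⁻]^3(1.16×10⁻²)
[I⁻]^3 = 8.83×10⁻¹⁹ / (1.16×10⁻²) = 7.61×10⁻¹⁷
[I⁻] = 4.24×10⁻⁶ mol L⁻¹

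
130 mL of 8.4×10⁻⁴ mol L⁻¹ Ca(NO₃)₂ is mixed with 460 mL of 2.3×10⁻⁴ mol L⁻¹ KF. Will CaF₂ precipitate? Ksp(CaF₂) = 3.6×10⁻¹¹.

After mixing, V = 130 mL + 460 mL = 590 mL.
[Ca²⁺] = (8.4×10⁻⁴)(130)/590 = 1.9×10⁻⁴ mol L⁻¹
[F⁻] = (2.3×10⁻⁴)(460)/590 = 1.8×10⁻⁴ mol L⁻¹
Q = [Ca²⁺][F⁻]^2 = 6.0×10⁻¹²
Since Q (6.0×10⁻¹²) is less than Ksp (3.6×10⁻¹¹), no CaF₂ precipitates.

No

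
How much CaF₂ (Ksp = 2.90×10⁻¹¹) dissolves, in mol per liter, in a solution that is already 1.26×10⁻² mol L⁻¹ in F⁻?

1.83×10⁻⁷ M

CaF₂(s) ⇌ Ca²⁺(aq) + 2 F⁻(aq)
The solution already contains F⁻ at 1.26×10⁻² mol L⁻¹. Let s be the molar solubility of CaF₂.
[F⁻] ≈ 1.26×10⁻² mol L⁻¹ (common ion dominates); [Ca²⁺] = s.
Ksp = [Ca²⁺][F⁻]^2 = s(1.26×10⁻²)^2
s = 2.90×10⁻¹¹ / (1.26×10⁻²)^2 = 1.83×10⁻⁷
s = 1.83×10⁻⁷ mol L⁻¹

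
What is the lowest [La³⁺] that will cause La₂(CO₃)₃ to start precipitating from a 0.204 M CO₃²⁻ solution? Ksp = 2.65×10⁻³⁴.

1.77×10⁻¹⁶ M

Precipitation begins when Q = Ksp.
La₂(CO₃)₃(s) ⇌ 2 La³⁺(aq) + 3 CO₃²⁻(aq)
Ksp = [La³⁺]^2[CO₃²⁻]^3 = [La³⁺]^2(0.204)^3
[La³⁺]^2 = 2.65×10⁻³⁴ / (0.204)^3 = 3.12×10⁻³²
[La³⁺] = 1.77×10⁻¹⁶ M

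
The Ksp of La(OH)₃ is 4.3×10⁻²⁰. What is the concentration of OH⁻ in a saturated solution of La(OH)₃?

1.9×10⁻⁵ M

La(OH)₃(s) ⇌ La³⁺(aq) + 3 OH⁻(aq)
With molar solubility s: [La³⁺] = s, [OH⁻] = 3s.
Ksp = [La³⁺][OH⁻]^3 = s · (3s)^3 = 27s^4 = 4.3×10⁻²⁰
s = 6.3×10⁻⁶ mol/L
[OH⁻] = 3s = 1.9×10⁻⁵ mol/L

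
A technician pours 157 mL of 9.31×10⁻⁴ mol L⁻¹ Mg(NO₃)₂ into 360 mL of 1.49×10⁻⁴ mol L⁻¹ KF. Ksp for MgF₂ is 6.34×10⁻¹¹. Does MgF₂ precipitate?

The combined volume is 517 mL.
[Mg²⁺] = (9.31×10⁻⁴)(157)/517 = 2.83×10⁻⁴ mol L⁻¹
[F⁻] = (1.49×10⁻⁴)(360)/517 = 1.04×10⁻⁴ mol L⁻¹
Q = [Mg²⁺][F⁻]^2 = 3.04×10⁻¹²
Q < Ksp (3.04×10⁻¹² vs 6.34×10⁻¹¹); the solution remains unsaturated and no precipitate forms.

No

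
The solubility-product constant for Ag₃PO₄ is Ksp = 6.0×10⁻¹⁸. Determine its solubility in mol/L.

2.2×10⁻⁵ M

Ag₃PO₄(s) ⇌ 3 Ag⁺(aq) + PO₄³⁻(aq)
If s mol/L of Ag₃PO₄ dissolves, [Ag⁺] = 3s and [PO₄³⁻] = s.
Ksp = [Ag⁺]^3[PO₄³⁻] = (3s)^3 · s = 27s^4
27s^4 = 6.0×10⁻¹⁸  ⇒  s^4 = 2.2×10⁻¹⁹
s = 2.2×10⁻⁵ mol/L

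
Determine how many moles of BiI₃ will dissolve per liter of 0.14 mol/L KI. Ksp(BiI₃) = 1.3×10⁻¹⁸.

4.7×10⁻¹⁶ M

BiI₃(s) ⇌ Bi³⁺(aq) + 3 I⁻(aq)
With I⁻ already at 0.14 mol/L and s small, take [I⁻] ≈ 0.14 mol/L and [Bi³⁺] = s.
Ksp = [Bi³⁺][I⁻]^3 = s(0.14)^3
s = 1.3×10⁻¹⁸ / (0.14)^3 = 4.7×10⁻¹⁶
s = 4.7×10⁻¹⁶ mol/L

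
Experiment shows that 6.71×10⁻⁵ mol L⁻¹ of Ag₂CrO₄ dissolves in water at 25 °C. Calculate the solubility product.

Ksp = 1.21×10⁻¹²

Ag₂CrO₄(s) ⇌ 2 Ag⁺(aq) + CrO₄²⁻(aq)
Call the molar solubility s, so that [Ag⁺] = 2s and [CrO₄²⁻] = s.
Ksp = [Ag⁺]^2[CrO₄²⁻] = (2s)^2 · s = 4s^3
Ksp = 4 × (6.71×10⁻⁵)^3 = 1.21×10⁻¹²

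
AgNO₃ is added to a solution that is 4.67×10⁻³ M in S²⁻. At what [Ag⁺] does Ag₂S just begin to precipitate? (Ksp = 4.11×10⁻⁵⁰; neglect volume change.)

Precipitation begins when Q = Ksp.
Ag₂S(s) ⇌ 2 Ag⁺(aq) + S²⁻(aq)
Ksp = [Ag⁺]^2[S²⁻] = [Ag⁺]^2(4.67×10⁻³)
[Ag⁺]^2 = 4.11×10⁻⁵⁰ / (4.67×10⁻³) = 8.80×10⁻⁴⁸
[Ag⁺] = 2.97×10⁻²⁴ M

2.97×10⁻²⁴ M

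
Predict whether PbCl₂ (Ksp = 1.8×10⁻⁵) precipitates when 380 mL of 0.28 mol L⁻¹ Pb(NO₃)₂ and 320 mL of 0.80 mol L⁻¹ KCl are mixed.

The combined volume is 700 mL.
[Pb²⁺] = (0.28)(380)/700 = 0.15 mol L⁻¹
[Cl⁻] = (0.80)(320)/700 = 0.37 mol L⁻¹
Q = [Pb²⁺][Cl⁻]^2 = 2.0×10⁻²
Because Q > Ksp (2.0×10⁻² vs 1.8×10⁻⁵), a precipitate of PbCl₂ forms.

Yes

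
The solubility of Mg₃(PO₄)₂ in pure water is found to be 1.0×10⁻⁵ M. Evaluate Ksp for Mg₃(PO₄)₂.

Ksp = 1.1×10⁻²³

Mg₃(PO₄)₂(s) ⇌ 3 Mg²⁺(aq) + 2 PO₄³⁻(aq)
With molar solubility s: [Mg²⁺] = 3s, [PO₄³⁻] = 2s.
Ksp = [Mg²⁺]^3[PO₄³⁻]^2 = (3s)^3 · (2s)^2 = 108s^5
Ksp = 108 × (1.0×10⁻⁵)^5 = 1.1×10⁻²³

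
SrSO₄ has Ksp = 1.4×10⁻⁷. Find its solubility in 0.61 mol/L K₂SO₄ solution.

SrSO₄(s) ⇌ Sr²⁺(aq) + SO₄²⁻(aq)
The solution already contains SO₄²⁻ at 0.61 mol/L. Let s be the molar solubility of SrSO₄.
[SO₄²⁻] ≈ 0.61 mol/L (common ion dominates); [Sr²⁺] = s.
Ksp = [Sr²⁺][SO₄²⁻] = s(0.61)
s = 1.4×10⁻⁷ / (0.61) = 2.3×10⁻⁷
s = 2.3×10⁻⁷ mol/L

2.3×10⁻⁷ M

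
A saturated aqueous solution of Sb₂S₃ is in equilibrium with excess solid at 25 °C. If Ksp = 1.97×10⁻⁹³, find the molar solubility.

1.13×10⁻¹⁹ M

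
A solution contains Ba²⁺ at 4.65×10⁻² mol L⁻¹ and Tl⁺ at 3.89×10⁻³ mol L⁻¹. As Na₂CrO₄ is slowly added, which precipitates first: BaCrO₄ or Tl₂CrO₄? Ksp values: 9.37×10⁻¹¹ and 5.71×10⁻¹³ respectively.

BaCrO₄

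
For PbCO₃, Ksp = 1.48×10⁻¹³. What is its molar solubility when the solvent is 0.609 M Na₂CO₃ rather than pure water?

2.43×10⁻¹³ M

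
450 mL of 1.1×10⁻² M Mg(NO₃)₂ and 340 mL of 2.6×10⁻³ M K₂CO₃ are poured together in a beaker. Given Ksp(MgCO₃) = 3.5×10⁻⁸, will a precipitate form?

Yes

After mixing, V = 450 mL + 340 mL = 790 mL.
[Mg²⁺] = (1.1×10⁻²)(450)/790 = 6.3×10⁻³ M
[CO₃²⁻] = (2.6×10⁻³)(340)/790 = 1.1×10⁻³ M
Q = [Mg²⁺][CO₃²⁻] = 7.0×10⁻⁶
Since Q (7.0×10⁻⁶) exceeds Ksp (3.5×10⁻⁸), MgCO₃ will precipitate.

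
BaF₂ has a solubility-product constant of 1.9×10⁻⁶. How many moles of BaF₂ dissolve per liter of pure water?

7.8×10⁻³ M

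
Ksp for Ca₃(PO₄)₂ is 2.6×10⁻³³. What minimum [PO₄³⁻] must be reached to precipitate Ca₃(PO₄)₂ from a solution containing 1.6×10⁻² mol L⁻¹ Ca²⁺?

2.5×10⁻¹⁴ M

Each salt precipitates once Q = Ksp for that salt.
Ca₃(PO₄)₂(s) ⇌ 3 Ca²⁺(aq) + 2 PO₄³⁻(aq)
Ksp = [Ca²⁺]^3[PO₄³⁻]^2 = [PO₄³⁻]^2(1.6×10⁻²)^3
[PO₄³⁻]^2 = 2.6×10⁻³³ / (1.6×10⁻²)^3 = 6.3×10⁻²⁸
[PO₄³⁻] = 2.5×10⁻¹⁴ mol L⁻¹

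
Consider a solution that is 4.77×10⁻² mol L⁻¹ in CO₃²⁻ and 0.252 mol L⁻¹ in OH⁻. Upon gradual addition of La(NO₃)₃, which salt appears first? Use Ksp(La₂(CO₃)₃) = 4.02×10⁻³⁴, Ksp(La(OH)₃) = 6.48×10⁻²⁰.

A salt starts to precipitate once the ion product Q reaches its Ksp.
For La₂(CO₃)₃: [La³⁺] = (Ksp/[CO₃²⁻]^3)^(1/2) = 1.92×10⁻¹⁵ mol L⁻¹
For La(OH)₃: [La³⁺] = (Ksp/[OH⁻]^3) = 4.05×10⁻¹⁸ mol L⁻¹
La(OH)₃ requires the lower [La³⁺], so it precipitates first.

La(OH)₃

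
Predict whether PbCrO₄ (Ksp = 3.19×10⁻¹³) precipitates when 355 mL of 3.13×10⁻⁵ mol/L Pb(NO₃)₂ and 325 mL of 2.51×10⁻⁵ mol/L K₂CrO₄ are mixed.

Total volume after mixing = 355 + 325 = 680 mL.
[Pb²⁺] = (3.13×10⁻⁵)(355)/680 = 1.63×10⁻⁵ mol/L
[CrO₄²⁻] = (2.51×10⁻⁵)(325)/680 = 1.20×10⁻⁵ mol/L
Q = [Pb²⁺][CrO₄²⁻] = 1.96×10⁻¹⁰
Q = 1.96×10⁻¹⁰ > Ksp = 3.19×10⁻¹³, so the solution is supersaturated and PbCrO₄ precipitates.

Yes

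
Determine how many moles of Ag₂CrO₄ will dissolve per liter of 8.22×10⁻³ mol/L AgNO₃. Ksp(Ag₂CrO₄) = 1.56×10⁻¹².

2.31×10⁻⁸ M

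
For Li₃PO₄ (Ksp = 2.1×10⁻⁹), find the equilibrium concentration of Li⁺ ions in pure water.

Li₃PO₄(s) ⇌ 3 Li⁺(aq) + PO₄³⁻(aq)
Call the molar solubility s, so that [Li⁺] = 3s and [PO₄³⁻] = s.
Ksp = [Li⁺]^3[PO₄³⁻] = (3s)^3 · s = 27s^4 = 2.1×10⁻⁹
s = 3.0×10⁻³ mol/L
[Li⁺] = 3s = 8.9×10⁻³ mol/L

8.9×10⁻³ M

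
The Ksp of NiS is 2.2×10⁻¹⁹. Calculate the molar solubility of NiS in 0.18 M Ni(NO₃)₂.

1.2×10⁻¹⁸ M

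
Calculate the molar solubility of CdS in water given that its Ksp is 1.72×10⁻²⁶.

1.31×10⁻¹³ M

CdS(s) ⇌ Cd²⁺(aq) + S²⁻(aq)
With molar solubility s: [Cd²⁺] = s, [S²⁻] = s.
Ksp = [Cd²⁺][S²⁻] = s · s = s^2
s^2 = 1.72×10⁻²⁶
Taking the 2nd root, s = 1.31×10⁻¹³ mol L⁻¹.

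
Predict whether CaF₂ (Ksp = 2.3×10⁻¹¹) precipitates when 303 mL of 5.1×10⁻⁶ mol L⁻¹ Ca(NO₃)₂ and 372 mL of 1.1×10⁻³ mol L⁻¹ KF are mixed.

No

Total volume after mixing = 303 + 372 = 675 mL.
[Ca²⁺] = (5.1×10⁻⁶)(303)/675 = 2.3×10⁻⁶ mol L⁻¹
[F⁻] = (1.1×10⁻³)(372)/675 = 6.1×10⁻⁴ mol L⁻¹
Q = [Ca²⁺][F⁻]^2 = 8.4×10⁻¹³
Since Q (8.4×10⁻¹³) is less than Ksp (2.3×10⁻¹¹), no CaF₂ precipitates.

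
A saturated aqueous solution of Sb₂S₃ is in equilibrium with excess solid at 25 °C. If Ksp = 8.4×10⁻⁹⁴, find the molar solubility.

9.5×10⁻²⁰ M

Sb₂S₃(s) ⇌ 2 Sb³⁺(aq) + 3 S²⁻(aq)
Call the molar solubility s, so that [Sb³⁺] = 2s and [S²⁻] = 3s.
Ksp = [Sb³⁺]^2[S²⁻]^3 = (2s)^2 · (3s)^3 = 108s^5
108s^5 = 8.4×10⁻⁹⁴  ⇒  s^5 = 7.8×10⁻⁹⁶
Taking the 5th root, s = 9.5×10⁻²⁰ mol/L.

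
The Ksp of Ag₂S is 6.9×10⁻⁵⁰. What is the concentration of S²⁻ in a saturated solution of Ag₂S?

Ag₂S(s) ⇌ 2 Ag⁺(aq) + S²⁻(aq)
For each mole of Ag₂S that dissolves per liter, [Ag⁺] = 2s and [S²⁻] = s; let s denote this solubility.
Ksp = [Ag⁺]^2[S²⁻] = (2s)^2 · s = 4s^3 = 6.9×10⁻⁵⁰
s = 2.6×10⁻¹⁷ mol L⁻¹
[S²⁻] = s = 2.6×10⁻¹⁷ mol L⁻¹

2.6×10⁻¹⁷ M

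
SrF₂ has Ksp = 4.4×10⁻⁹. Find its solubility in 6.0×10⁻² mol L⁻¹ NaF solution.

1.2×10⁻⁶ M

SrF₂(s) ⇌ Sr²⁺(aq) + 2 F⁻(aq)
With F⁻ already at 6.0×10⁻² mol L⁻¹ and s small, take [F⁻] ≈ 6.0×10⁻² mol L⁻¹ and [Sr²⁺] = s.
Ksp = [Sr²⁺][F⁻]^2 = s(6.0×10⁻²)^2
s = 4.4×10⁻⁹ / (6.0×10⁻²)^2 = 1.2×10⁻⁶
s = 1.2×10⁻⁶ mol L⁻¹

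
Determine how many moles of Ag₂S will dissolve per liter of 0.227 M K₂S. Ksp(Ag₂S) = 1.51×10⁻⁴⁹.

Ag₂S(s) ⇌ 2 Ag⁺(aq) + S²⁻(aq)
Let s be the solubility of Ag₂S here. The common ion gives [S²⁻] ≈ 0.227 M, and [Ag⁺] = 2s.
Ksp = [Ag⁺]^2[S²⁻] = (2s)^2(0.227)
(2s)^2 = 1.51×10⁻⁴⁹ / (0.227) = 6.65×10⁻⁴⁹
s = 4.08×10⁻²⁵ M

4.08×10⁻²⁵ M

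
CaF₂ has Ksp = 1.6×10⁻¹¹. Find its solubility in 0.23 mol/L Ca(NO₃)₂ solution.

CaF₂(s) ⇌ Ca²⁺(aq) + 2 F⁻(aq)
Let s be the solubility of CaF₂ here. The common ion gives [Ca²⁺] ≈ 0.23 mol/L, and [F⁻] = 2s.
Ksp = [Ca²⁺][F⁻]^2 = (0.23)(2s)^2
(2s)^2 = 1.6×10⁻¹¹ / (0.23) = 7.0×10⁻¹¹
s = 4.2×10⁻⁶ mol/L

4.2×10⁻⁶ M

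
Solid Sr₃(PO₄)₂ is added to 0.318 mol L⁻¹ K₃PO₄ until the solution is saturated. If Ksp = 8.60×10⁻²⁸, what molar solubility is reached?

Sr₃(PO₄)₂(s) ⇌ 3 Sr²⁺(aq) + 2 PO₄³⁻(aq)
PO₄³⁻ is already present at 0.318 mol L⁻¹. If s mol/L of Sr₃(PO₄)₂ dissolves, [Sr²⁺] = 3s while [PO₄³⁻] ≈ 0.318 mol L⁻¹.
Ksp = [Sr²⁺]^3[PO₄³⁻]^2 = (3s)^3(0.318)^2
(3s)^3 = 8.60×10⁻²⁸ / (0.318)^2 = 8.50×10⁻²⁷
s = 6.80×10⁻¹⁰ mol L⁻¹

6.80×10⁻¹⁰ M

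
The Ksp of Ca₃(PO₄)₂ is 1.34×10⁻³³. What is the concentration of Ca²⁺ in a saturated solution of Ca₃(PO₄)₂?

3.13×10⁻⁷ M

Ca₃(PO₄)₂(s) ⇌ 3 Ca²⁺(aq) + 2 PO₄³⁻(aq)
For each mole of Ca₃(PO₄)₂ that dissolves per liter, [Ca²⁺] = 3s and [PO₄³⁻] = 2s; let s denote this solubility.
Ksp = [Ca²⁺]^3[PO₄³⁻]^2 = (3s)^3 · (2s)^2 = 108s^5 = 1.34×10⁻³³
s = 1.04×10⁻⁷ M
[Ca²⁺] = 3s = 3.13×10⁻⁷ M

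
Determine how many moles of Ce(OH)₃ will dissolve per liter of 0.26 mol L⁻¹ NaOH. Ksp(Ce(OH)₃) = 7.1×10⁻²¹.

Ce(OH)₃(s) ⇌ Ce³⁺(aq) + 3 OH⁻(aq)
With OH⁻ already at 0.26 mol L⁻¹ and s small, take [OH⁻] ≈ 0.26 mol L⁻¹ and [Ce³⁺] = s.
Ksp = [Ce³⁺][OH⁻]^3 = s(0.26)^3
s = 7.1×10⁻²¹ / (0.26)^3 = 4.0×10⁻¹⁹
s = 4.0×10⁻¹⁹ mol L⁻¹

4.0×10⁻¹⁹ M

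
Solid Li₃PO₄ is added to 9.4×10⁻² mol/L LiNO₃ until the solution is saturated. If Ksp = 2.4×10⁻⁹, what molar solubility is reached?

Li₃PO₄(s) ⇌ 3 Li⁺(aq) + PO₄³⁻(aq)
Let s be the solubility of Li₃PO₄ here. The common ion gives [Li⁺] ≈ 9.4×10⁻² mol/L, and [PO₄³⁻] = s.
Ksp = [Li⁺]^3[PO₄³⁻] = (9.4×10⁻²)^3s
s = 2.4×10⁻⁹ / (9.4×10⁻²)^3 = 2.9×10⁻⁶
s = 2.9×10⁻⁶ mol/L

2.9×10⁻⁶ M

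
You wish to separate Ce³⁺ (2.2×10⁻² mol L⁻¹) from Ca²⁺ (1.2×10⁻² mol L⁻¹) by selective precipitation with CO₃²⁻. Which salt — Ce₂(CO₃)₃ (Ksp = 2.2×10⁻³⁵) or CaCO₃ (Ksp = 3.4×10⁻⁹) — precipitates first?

Ce₂(CO₃)₃

Each salt precipitates once Q = Ksp for that salt.
For Ce₂(CO₃)₃: [CO₃²⁻] = (Ksp/[Ce³⁺]^2)^(1/3) = 3.6×10⁻¹¹ mol L⁻¹
For CaCO₃: [CO₃²⁻] = (Ksp/[Ca²⁺]) = 2.8×10⁻⁷ mol L⁻¹
The smaller threshold [CO₃²⁻] is reached first, so Ce₂(CO₃)₃ precipitates first.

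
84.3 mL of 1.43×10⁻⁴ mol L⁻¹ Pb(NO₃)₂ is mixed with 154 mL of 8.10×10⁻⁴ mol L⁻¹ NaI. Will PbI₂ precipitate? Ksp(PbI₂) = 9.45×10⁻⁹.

After mixing, V = 84.3 mL + 154 mL = 238.3 mL.
[Pb²⁺] = (1.43×10⁻⁴)(84.3)/238.3 = 5.06×10⁻⁵ mol L⁻¹
[I⁻] = (8.10×10⁻⁴)(154)/238.3 = 5.23×10⁻⁴ mol L⁻¹
Q = [Pb²⁺][I⁻]^2 = 1.39×10⁻¹¹
Since Q (1.39×10⁻¹¹) is less than Ksp (9.45×10⁻⁹), no PbI₂ precipitates.

No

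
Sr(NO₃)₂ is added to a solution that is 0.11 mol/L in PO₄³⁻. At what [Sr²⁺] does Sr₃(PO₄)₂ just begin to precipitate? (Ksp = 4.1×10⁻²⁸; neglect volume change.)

Precipitation begins when Q = Ksp.
Sr₃(PO₄)₂(s) ⇌ 3 Sr²⁺(aq) + 2 PO₄³⁻(aq)
Ksp = [Sr²⁺]^3[PO₄³⁻]^2 = [Sr²⁺]^3(0.11)^2
[Sr²⁺]^3 = 4.1×10⁻²⁸ / (0.11)^2 = 3.4×10⁻²⁶
[Sr²⁺] = 3.2×10⁻⁹ mol/L

3.2×10⁻⁹ M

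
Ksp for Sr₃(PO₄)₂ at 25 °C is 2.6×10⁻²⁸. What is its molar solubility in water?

Sr₃(PO₄)₂(s) ⇌ 3 Sr²⁺(aq) + 2 PO₄³⁻(aq)
Call the molar solubility s, so that [Sr²⁺] = 3s and [PO₄³⁻] = 2s.
Ksp = [Sr²⁺]^3[PO₄³⁻]^2 = (3s)^3 · (2s)^2 = 108s^5
108s^5 = 2.6×10⁻²⁸  ⇒  s^5 = 2.4×10⁻³⁰
s = (2.4×10⁻³⁰)^(1/5) = 1.2×10⁻⁶ mol/L

1.2×10⁻⁶ M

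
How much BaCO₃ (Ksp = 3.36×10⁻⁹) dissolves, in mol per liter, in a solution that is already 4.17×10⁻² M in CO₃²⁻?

8.06×10⁻⁸ M

BaCO₃(s) ⇌ Ba²⁺(aq) + CO₃²⁻(aq)
Let s be the solubility of BaCO₃ here. The common ion gives [CO₃²⁻] ≈ 4.17×10⁻² M, and [Ba²⁺] = s.
Ksp = [Ba²⁺][CO₃²⁻] = s(4.17×10⁻²)
s = 3.36×10⁻⁹ / (4.17×10⁻²) = 8.06×10⁻⁸
s = 8.06×10⁻⁸ M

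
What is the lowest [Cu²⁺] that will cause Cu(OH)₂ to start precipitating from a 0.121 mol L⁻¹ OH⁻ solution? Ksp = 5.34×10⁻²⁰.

3.65×10⁻¹⁸ M

Precipitation of each salt begins when its ion product equals Ksp.
Cu(OH)₂(s) ⇌ Cu²⁺(aq) + 2 OH⁻(aq)
Ksp = [Cu²⁺][OH⁻]^2 = [Cu²⁺](0.121)^2
[Cu²⁺] = 5.34×10⁻²⁰ / (0.121)^2 = 3.65×10⁻¹⁸
[Cu²⁺] = 3.65×10⁻¹⁸ mol L⁻¹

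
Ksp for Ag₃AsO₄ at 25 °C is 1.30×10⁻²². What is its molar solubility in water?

1.48×10⁻⁶ M

Ag₃AsO₄(s) ⇌ 3 Ag⁺(aq) + AsO₄³⁻(aq)
Call the molar solubility s, so that [Ag⁺] = 3s and [AsO₄³⁻] = s.
Ksp = [Ag⁺]^3[AsO₄³⁻] = (3s)^3 · s = 27s^4
27s^4 = 1.30×10⁻²²  ⇒  s^4 = 4.81×10⁻²⁴
s = 1.48×10⁻⁶ mol L⁻¹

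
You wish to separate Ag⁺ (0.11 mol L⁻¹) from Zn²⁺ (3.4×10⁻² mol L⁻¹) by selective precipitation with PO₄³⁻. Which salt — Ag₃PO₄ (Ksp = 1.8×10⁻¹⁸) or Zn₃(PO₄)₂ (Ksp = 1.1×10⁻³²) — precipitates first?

Each salt precipitates once Q = Ksp for that salt.
For Ag₃PO₄: [PO₄³⁻] = (Ksp/[Ag⁺]^3) = 1.4×10⁻¹⁵ mol L⁻¹
For Zn₃(PO₄)₂: [PO₄³⁻] = (Ksp/[Zn²⁺]^3)^(1/2) = 1.7×10⁻¹⁴ mol L⁻¹
Since Ag₃PO₄ needs less PO₄³⁻ to reach saturation, it precipitates first.

Ag₃PO₄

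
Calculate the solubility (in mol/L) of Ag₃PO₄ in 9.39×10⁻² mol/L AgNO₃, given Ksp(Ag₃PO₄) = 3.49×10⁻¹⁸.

4.22×10⁻¹⁵ M

Ag₃PO₄(s) ⇌ 3 Ag⁺(aq) + PO₄³⁻(aq)
With Ag⁺ already at 9.39×10⁻² mol/L and s small, take [Ag⁺] ≈ 9.39×10⁻² mol/L and [PO₄³⁻] = s.
Ksp = [Ag⁺]^3[PO₄³⁻] = (9.39×10⁻²)^3s
s = 3.49×10⁻¹⁸ / (9.39×10⁻²)^3 = 4.22×10⁻¹⁵
s = 4.22×10⁻¹⁵ mol/L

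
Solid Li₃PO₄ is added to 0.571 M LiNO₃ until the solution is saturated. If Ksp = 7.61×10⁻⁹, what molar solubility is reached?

Li₃PO₄(s) ⇌ 3 Li⁺(aq) + PO₄³⁻(aq)
Li⁺ is already present at 0.571 M. If s mol/L of Li₃PO₄ dissolves, [PO₄³⁻] = s while [Li⁺] ≈ 0.571 M.
Ksp = [Li⁺]^3[PO₄³⁻] = (0.571)^3s
s = 7.61×10⁻⁹ / (0.571)^3 = 4.09×10⁻⁸
s = 4.09×10⁻⁸ M

4.09×10⁻⁸ M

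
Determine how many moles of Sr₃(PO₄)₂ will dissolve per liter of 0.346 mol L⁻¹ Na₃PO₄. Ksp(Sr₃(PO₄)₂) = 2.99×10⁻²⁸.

Sr₃(PO₄)₂(s) ⇌ 3 Sr²⁺(aq) + 2 PO₄³⁻(aq)
Let s be the solubility of Sr₃(PO₄)₂ here. The common ion gives [PO₄³⁻] ≈ 0.346 mol L⁻¹, and [Sr²⁺] = 3s.
Ksp = [Sr²⁺]^3[PO₄³⁻]^2 = (3s)^3(0.346)^2
(3s)^3 = 2.99×10⁻²⁸ / (0.346)^2 = 2.50×10⁻²⁷
s = 4.52×10⁻¹⁰ mol L⁻¹

4.52×10⁻¹⁰ M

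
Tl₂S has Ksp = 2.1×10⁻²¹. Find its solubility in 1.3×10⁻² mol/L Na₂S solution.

Tl₂S(s) ⇌ 2 Tl⁺(aq) + S²⁻(aq)
S²⁻ is already present at 1.3×10⁻² mol/L. If s mol/L of Tl₂S dissolves, [Tl⁺] = 2s while [S²⁻] ≈ 1.3×10⁻² mol/L.
Ksp = [Tl⁺]^2[S²⁻] = (2s)^2(1.3×10⁻²)
(2s)^2 = 2.1×10⁻²¹ / (1.3×10⁻²) = 1.6×10⁻¹⁹
s = 2.0×10⁻¹⁰ mol/L

2.0×10⁻¹⁰ M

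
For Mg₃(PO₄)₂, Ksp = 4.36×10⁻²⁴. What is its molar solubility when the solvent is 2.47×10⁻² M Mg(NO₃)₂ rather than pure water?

2.69×10⁻¹⁰ M

Mg₃(PO₄)₂(s) ⇌ 3 Mg²⁺(aq) + 2 PO₄³⁻(aq)
With Mg²⁺ already at 2.47×10⁻² M and s small, take [Mg²⁺] ≈ 2.47×10⁻² M and [PO₄³⁻] = 2s.
Ksp = [Mg²⁺]^3[PO₄³⁻]^2 = (2.47×10⁻²)^3(2s)^2
(2s)^2 = 4.36×10⁻²⁴ / (2.47×10⁻²)^3 = 2.89×10⁻¹⁹
s = 2.69×10⁻¹⁰ M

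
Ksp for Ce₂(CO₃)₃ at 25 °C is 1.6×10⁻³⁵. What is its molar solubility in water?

4.3×10⁻⁸ M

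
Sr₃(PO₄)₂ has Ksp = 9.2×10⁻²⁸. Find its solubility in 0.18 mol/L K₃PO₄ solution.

1.0×10⁻⁹ M

Sr₃(PO₄)₂(s) ⇌ 3 Sr²⁺(aq) + 2 PO₄³⁻(aq)
The solution already contains PO₄³⁻ at 0.18 mol/L. Let s be the molar solubility of Sr₃(PO₄)₂.
[PO₄³⁻] ≈ 0.18 mol/L (common ion dominates); [Sr²⁺] = 3s.
Ksp = [Sr²⁺]^3[PO₄³⁻]^2 = (3s)^3(0.18)^2
(3s)^3 = 9.2×10⁻²⁸ / (0.18)^2 = 2.8×10⁻²⁶
s = 1.0×10⁻⁹ mol/L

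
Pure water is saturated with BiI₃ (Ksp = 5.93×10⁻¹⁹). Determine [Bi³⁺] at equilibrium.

1.22×10⁻⁵ M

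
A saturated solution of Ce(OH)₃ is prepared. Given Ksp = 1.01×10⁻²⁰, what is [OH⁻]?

1.32×10⁻⁵ M

Ce(OH)₃(s) ⇌ Ce³⁺(aq) + 3 OH⁻(aq)
Call the molar solubility s, so that [Ce³⁺] = s and [OH⁻] = 3s.
Ksp = [Ce³⁺][OH⁻]^3 = s · (3s)^3 = 27s^4 = 1.01×10⁻²⁰
s = 4.40×10⁻⁶ mol/L
[OH⁻] = 3s = 1.32×10⁻⁵ mol/L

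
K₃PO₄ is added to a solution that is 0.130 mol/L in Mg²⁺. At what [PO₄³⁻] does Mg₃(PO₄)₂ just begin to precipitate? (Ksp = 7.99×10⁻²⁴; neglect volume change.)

6.03×10⁻¹¹ M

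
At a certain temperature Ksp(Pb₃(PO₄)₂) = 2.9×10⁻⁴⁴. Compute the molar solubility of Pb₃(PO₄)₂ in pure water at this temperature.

Pb₃(PO₄)₂(s) ⇌ 3 Pb²⁺(aq) + 2 PO₄³⁻(aq)
For each mole of Pb₃(PO₄)₂ that dissolves per liter, [Pb²⁺] = 3s and [PO₄³⁻] = 2s; let s denote this solubility.
Ksp = [Pb²⁺]^3[PO₄³⁻]^2 = (3s)^3 · (2s)^2 = 108s^5
108s^5 = 2.9×10⁻⁴⁴  ⇒  s^5 = 2.7×10⁻⁴⁶
Taking the 5th root, s = 7.7×10⁻¹⁰ mol/L.

7.7×10⁻¹⁰ M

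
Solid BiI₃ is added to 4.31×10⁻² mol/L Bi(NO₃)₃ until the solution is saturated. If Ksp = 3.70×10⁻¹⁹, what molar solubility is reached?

BiI₃(s) ⇌ Bi³⁺(aq) + 3 I⁻(aq)
With Bi³⁺ already at 4.31×10⁻² mol/L and s small, take [Bi³⁺] ≈ 4.31×10⁻² mol/L and [I⁻] = 3s.
Ksp = [Bi³⁺][I⁻]^3 = (4.31×10⁻²)(3s)^3
(3s)^3 = 3.70×10⁻¹⁹ / (4.31×10⁻²) = 8.58×10⁻¹⁸
s = 6.83×10⁻⁷ mol/L

6.83×10⁻⁷ M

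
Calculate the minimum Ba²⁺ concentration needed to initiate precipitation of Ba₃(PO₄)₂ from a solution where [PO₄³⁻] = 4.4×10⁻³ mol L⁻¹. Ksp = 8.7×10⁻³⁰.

7.7×10⁻⁹ M

The threshold for precipitation is Q = Ksp.
Ba₃(PO₄)₂(s) ⇌ 3 Ba²⁺(aq) + 2 PO₄³⁻(aq)
Ksp = [Ba²⁺]^3[PO₄³⁻]^2 = [Ba²⁺]^3(4.4×10⁻³)^2
[Ba²⁺]^3 = 8.7×10⁻³⁰ / (4.4×10⁻³)^2 = 4.5×10⁻²⁵
[Ba²⁺] = 7.7×10⁻⁹ mol L⁻¹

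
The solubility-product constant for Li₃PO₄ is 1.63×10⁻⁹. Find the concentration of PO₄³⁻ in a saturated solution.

Li₃PO₄(s) ⇌ 3 Li⁺(aq) + PO₄³⁻(aq)
Let s be the molar solubility. Then [Li⁺] = 3s and [PO₄³⁻] = s.
Ksp = [Li⁺]^3[PO₄³⁻] = (3s)^3 · s = 27s^4 = 1.63×10⁻⁹
s = 2.79×10⁻³ mol/L
[PO₄³⁻] = s = 2.79×10⁻³ mol/L

2.79×10⁻³ M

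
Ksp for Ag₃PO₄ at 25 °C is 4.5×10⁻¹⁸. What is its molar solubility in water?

2.0×10⁻⁵ M

Ag₃PO₄(s) ⇌ 3 Ag⁺(aq) + PO₄³⁻(aq)
Let s be the molar solubility. Then [Ag⁺] = 3s and [PO₄³⁻] = s.
Ksp = [Ag⁺]^3[PO₄³⁻] = (3s)^3 · s = 27s^4
27s^4 = 4.5×10⁻¹⁸  ⇒  s^4 = 1.7×10⁻¹⁹
Taking the 4th root, s = 2.0×10⁻⁵ M.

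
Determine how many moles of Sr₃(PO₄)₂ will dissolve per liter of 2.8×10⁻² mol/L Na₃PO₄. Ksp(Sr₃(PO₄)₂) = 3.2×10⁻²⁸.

2.5×10⁻⁹ M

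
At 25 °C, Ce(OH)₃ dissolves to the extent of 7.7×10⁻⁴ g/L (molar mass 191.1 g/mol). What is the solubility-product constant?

Molar solubility s = (7.7×10⁻⁴ g/L) / (191.1 g/mol) = 4.029×10⁻⁶ mol/L
Ce(OH)₃(s) ⇌ Ce³⁺(aq) + 3 OH⁻(aq)
Let s be the molar solubility. Then [Ce³⁺] = s and [OH⁻] = 3s.
Ksp = [Ce³⁺][OH⁻]^3 = s · (3s)^3 = 27s^4
Ksp = 27 × (4.029×10⁻⁶)^4 = 7.1×10⁻²¹

Ksp = 7.1×10⁻²¹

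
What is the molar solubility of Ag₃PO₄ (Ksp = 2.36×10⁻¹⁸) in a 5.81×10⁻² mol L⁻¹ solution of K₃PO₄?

1.15×10⁻⁶ M

Ag₃PO₄(s) ⇌ 3 Ag⁺(aq) + PO₄³⁻(aq)
With PO₄³⁻ already at 5.81×10⁻² mol L⁻¹ and s small, take [PO₄³⁻] ≈ 5.81×10⁻² mol L⁻¹ and [Ag⁺] = 3s.
Ksp = [Ag⁺]^3[PO₄³⁻] = (3s)^3(5.81×10⁻²)
(3s)^3 = 2.36×10⁻¹⁸ / (5.81×10⁻²) = 4.06×10⁻¹⁷
s = 1.15×10⁻⁶ mol L⁻¹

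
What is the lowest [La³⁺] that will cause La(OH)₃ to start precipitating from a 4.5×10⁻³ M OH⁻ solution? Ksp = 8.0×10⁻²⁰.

8.8×10⁻¹³ M

Precipitation begins when Q = Ksp.
La(OH)₃(s) ⇌ La³⁺(aq) + 3 OH⁻(aq)
Ksp = [La³⁺][OH⁻]^3 = [La³⁺](4.5×10⁻³)^3
[La³⁺] = 8.0×10⁻²⁰ / (4.5×10⁻³)^3 = 8.8×10⁻¹³
[La³⁺] = 8.8×10⁻¹³ M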